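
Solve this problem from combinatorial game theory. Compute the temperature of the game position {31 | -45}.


The game is {31 | -45}, a switch {a | b} with numbers a > b.
Cooling {a | b} by t gives {a - t | b + t}, which stops being hot when a - t = b + t, i.e. at t = (a - b)/2. So the temperature of a switch is (a - b)/2.
Temperature = (Left option - Right option) / 2
= (31 - (-45)) / 2
= 76 / 2
= 38

38


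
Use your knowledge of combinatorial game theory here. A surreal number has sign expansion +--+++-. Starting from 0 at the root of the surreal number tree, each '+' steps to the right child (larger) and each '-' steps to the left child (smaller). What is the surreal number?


Sign expansion: +--+++-
Rule: track bounds (lo, hi), initially (-inf, +inf). On '+', the current value becomes lo and we move to the simplest number in (value, hi): value + 1 if hi = +inf, otherwise the midpoint (value + hi)/2. On '-', the current value becomes hi and we move to value - 1 if lo = -inf, otherwise the midpoint (lo + value)/2.
Start at 0.
Step 1: sign = +, move right. Bounds: (0, +inf). Value = 1
Step 2: sign = -, move left. Bounds: (0, 1). Value = 1/2
Step 3: sign = -, move left. Bounds: (0, 1/2). Value = 1/4
Step 4: sign = +, move right. Bounds: (1/4, 1/2). Value = 3/8
Step 5: sign = +, move right. Bounds: (3/8, 1/2). Value = 7/16
Step 6: sign = +, move right. Bounds: (7/16, 1/2). Value = 15/32
Step 7: sign = -, move left. Bounds: (7/16, 15/32). Value = 29/64
The surreal number with sign expansion +--+++- is 29/64.

29/64


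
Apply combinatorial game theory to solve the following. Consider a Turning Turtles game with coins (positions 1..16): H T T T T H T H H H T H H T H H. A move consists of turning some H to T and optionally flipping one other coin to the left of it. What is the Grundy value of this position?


Coins: H T T T T H T H H H T H H T H H
Key fact: a single head at position k behaves exactly like a Nim heap of size k (turning it to T and optionally flipping a coin at j < k corresponds to moving the heap from k to j, or to 0), and heads combine as a disjunctive sum (two heads at the same place would cancel, matching j XOR j = 0). So the Nim-value is the XOR of the 1-indexed positions of the heads.
Face-up positions (1-indexed): [1, 6, 8, 9, 10, 12, 13, 15, 16]
XOR 0 with 1: 0 XOR 1 = 1
XOR 1 with 6: 1 XOR 6 = 7
XOR 7 with 8: 7 XOR 8 = 15
XOR 15 with 9: 15 XOR 9 = 6
XOR 6 with 10: 6 XOR 10 = 12
XOR 12 with 12: 12 XOR 12 = 0
XOR 0 with 13: 0 XOR 13 = 13
XOR 13 with 15: 13 XOR 15 = 2
XOR 2 with 16: 2 XOR 16 = 18
Nim-value = 18

18


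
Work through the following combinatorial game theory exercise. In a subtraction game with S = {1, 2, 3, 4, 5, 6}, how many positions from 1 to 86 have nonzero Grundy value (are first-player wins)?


Subtraction set S = {1, 2, 3, 4, 5, 6}, so G(n) = n mod 7.
G(n) = 0 when n is a multiple of 7.
Multiples of 7 in [1, 86]: 12
N-positions (nonzero Grundy) = 86 - 12 = 74

74


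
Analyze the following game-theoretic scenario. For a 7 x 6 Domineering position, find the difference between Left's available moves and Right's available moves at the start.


Board is 7 x 6 (rows x cols).
Left (vertical) placements: (rows-1) * cols = 6 * 6 = 36
Right (horizontal) placements: rows * (cols-1) = 7 * 5 = 35
Advantage = Left - Right = 36 - 35 = 1

1


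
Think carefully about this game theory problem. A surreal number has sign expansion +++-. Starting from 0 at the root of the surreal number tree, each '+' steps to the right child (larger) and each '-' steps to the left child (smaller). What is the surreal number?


Sign expansion: +++-
Rule: track bounds (lo, hi), initially (-inf, +inf). On '+', the current value becomes lo and we move to the simplest number in (value, hi): value + 1 if hi = +inf, otherwise the midpoint (value + hi)/2. On '-', the current value becomes hi and we move to value - 1 if lo = -inf, otherwise the midpoint (lo + value)/2.
Start at 0.
Step 1: sign = +, move right. Bounds: (0, +inf). Value = 1
Step 2: sign = +, move right. Bounds: (1, +inf). Value = 2
Step 3: sign = +, move right. Bounds: (2, +inf). Value = 3
Step 4: sign = -, move left. Bounds: (2, 3). Value = 5/2
The surreal number with sign expansion +++- is 5/2.

5/2


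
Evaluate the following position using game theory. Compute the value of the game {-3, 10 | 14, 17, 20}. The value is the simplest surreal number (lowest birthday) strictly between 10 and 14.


Left options: {-3, 10}, max = 10
Right options: {14, 17, 20}, min = 14
All options are numbers and max(Left) < min(Right), so by the simplicity theorem the value is the simplest (earliest-born) number strictly between 10 and 14.
Integers 11 through 13 all lie strictly between 10 and 14.
Among integers, the simplest (lowest birthday = smallest |n|; 0 is born on day 0, +-n on day n) is 11.
No non-integer in the interval can be simpler: if x is a non-integer in the interval, then floor(x) or ceil(x) also lies in the interval (the interval contains an integer), and both are proper prefixes of x's sign expansion, i.e. born earlier. So the game value is 11.
Game value = 11

11


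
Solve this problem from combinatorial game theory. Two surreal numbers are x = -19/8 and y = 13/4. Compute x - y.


x = -19/8, y = 13/4
Converting to common denominator: 8
x = -19/8, y = 26/8
x - y = -19/8 - 13/4 = -45/8

-45/8


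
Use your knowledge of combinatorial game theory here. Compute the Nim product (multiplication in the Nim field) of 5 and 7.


Nim multiplication is bilinear over XOR: (u XOR v) * w = (u*w) XOR (v*w).
So we split each operand into its bit components and XOR the pairwise Nim products.
5 = 1 + 4 (as XOR of powers of 2).
7 = 1 + 2 + 4 (as XOR of powers of 2).
Using the standard Nim-product table on single bits:
  2*2 = 3,   2*4 = 8,   2*8 = 12,
  4*4 = 6,   4*8 = 11,  8*8 = 13,
and  1*x = x (identity), k*l = l*k (commutative).
Pairwise Nim products:
  1 * 1 = 1
  1 * 2 = 2
  1 * 4 = 4
  4 * 1 = 4
  4 * 2 = 8
  4 * 4 = 6
XOR them: 1 XOR 2 XOR 4 XOR 4 XOR 8 XOR 6 = 13.
Result: 5 * 7 = 13 (in Nim).

13


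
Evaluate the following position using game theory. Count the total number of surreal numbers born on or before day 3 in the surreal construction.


Day 0: {|} = 0 is born. Count = 1.
Day n: the number of surreal numbers born by day n is 2^(n+1) - 1.
By day 0: 2^1 - 1 = 1
By day 1: 2^2 - 1 = 3
By day 2: 2^3 - 1 = 7
By day 3: 2^4 - 1 = 15
By day 3: 15 surreal numbers.

15


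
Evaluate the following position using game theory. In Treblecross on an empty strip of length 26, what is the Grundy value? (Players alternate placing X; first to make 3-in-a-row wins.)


Treblecross: place X on empty cells; 3-in-a-row wins.
Playing within two cells of an existing X lets the opponent win at once, so sensible play treats the cells i-2..i+2 around each X as dead. The player left with no safe cell loses, so this is a normal-play take-away game on strips of safe cells.
Placing X at cell i (0-indexed) of a strip of k safe cells leaves independent strips of sizes max(0, i-2) and max(0, k-i-3). Hence G(k) = mex{ G(max(0,i-2)) XOR G(max(0,k-i-3)) : 0 <= i < k }, with G(0) = 0.
G(1): splits (0,0):0^0=0 -> mex({0}) = 1
G(2): splits (0,0):0^0=0 -> mex({0}) = 1
G(3): splits (0,0):0^0=0 -> mex({0}) = 1
G(4): splits (0,1):0^1=1 (0,0):0^0=0 -> mex({0, 1}) = 2
G(5): splits (0,2):0^1=1 (0,1):0^1=1 (0,0):0^0=0 -> mex({0, 1}) = 2
G(6) = mex({1}) = 0
G(7) = mex({0, 1, 2}) = 3
G(8) = mex({0, 1, 2}) = 3
G(9) = mex({0, 2}) = 1
G(10) = mex({0, 2, 3}) = 1
G(11) = mex({0, 3}) = 1
G(12) = mex({1, 3}) = 0
G(13) = mex({0, 1, 2, 3}) = 4
G(14) = mex({0, 1, 2}) = 3
G(15) = mex({0, 1, 2}) = 3
G(16) = mex({0, 1, 2, 4}) = 3
G(17) = mex({0, 1, 3, 4}) = 2
G(18) = mex({0, 1, 3, 4}) = 2
G(19) = mex({0, 1, 3, 5}) = 2
G(20) = mex({0, 1, 2, 3, 5}) = 4
G(21) = mex({0, 1, 2, 3, 5}) = 4
G(22) = mex({1, 2, 6}) = 0
G(23) = mex({0, 1, 2, 3, 4, 6}) = 5
G(24) = mex({0, 1, 2, 3, 4}) = 5
G(25) = mex({0, 1, 3, 4, 7}) = 2
G(26) = mex({0, 1, 3, 4, 5, 7}) = 2
Therefore G(26) = 2.

2


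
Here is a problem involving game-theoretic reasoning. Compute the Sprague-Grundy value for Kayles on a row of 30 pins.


Kayles: a move removes 1 or 2 adjacent pins from a contiguous row.
Removing pins from a row of k leaves two independent rows (a, b) with a + b = k - 1 (one pin) or a + b = k - 2 (two pins); an end removal gives a = 0.
By Sprague-Grundy, G(k) = mex{ G(a) XOR G(b) } over all these splits. G(0) = 0.
G(1): splits (0,0):0^0=0 -> mex({0}) = 1
G(2): splits (0,1):0^1=1 (0,0):0^0=0 -> mex({0, 1}) = 2
G(3): splits (0,2):0^2=2 (1,1):1^1=0 (0,1):0^1=1 -> mex({0, 1, 2}) = 3
G(4): splits (0,3):0^3=3 (1,2):1^2=3 (0,2):0^2=2 (1,1):1^1=0 -> mex({0, 2, 3}) = 1
G(5): splits (0,4):0^1=1 (1,3):1^3=2 (2,2):2^2=0 (0,3):0^3=3 (1,2):1^2=3 -> mex({0, 1, 2, 3}) = 4
G(6) = mex({0, 1, 2, 4}) = 3
G(7) = mex({0, 1, 3, 4, 5}) = 2
G(8) = mex({0, 2, 3, 5, 6}) = 1
G(9) = mex({0, 1, 2, 3, 6, 7}) = 4
G(10) = mex({0, 1, 3, 4, 5, 7}) = 2
G(11) = mex({0, 1, 2, 3, 4, 5}) = 6
G(12) = mex({0, 1, 2, 3, 5, 6, 7}) = 4
G(13) = mex({0, 2, 3, 4, 6, 7}) = 1
G(14) = mex({0, 1, 4, 5, 6, 7}) = 2
G(15) = mex({0, 1, 2, 3, 4, 5, 6}) = 7
G(16) = mex({0, 2, 3, 5, 6, 7}) = 1
G(17) = mex({0, 1, 2, 3, 5, 6, 7}) = 4
G(18) = mex({0, 1, 2, 4, 5, 6}) = 3
G(19) = mex({0, 1, 3, 4, 5, 7}) = 2
G(20) = mex({0, 2, 3, 4, 5, 6, 7}) = 1
G(21) = mex({0, 1, 2, 3, 5, 6, 7}) = 4
G(22) = mex({0, 1, 2, 3, 4, 5, 7}) = 6
G(23) = mex({0, 1, 2, 3, 4, 5, 6}) = 7
G(24) = mex({0, 1, 2, 3, 5, 6, 7}) = 4
G(25) = mex({0, 2, 3, 4, 6, 7}) = 1
G(26) = mex({0, 1, 3, 4, 5, 6, 7}) = 2
G(27) = mex({0, 1, 2, 3, 4, 5, 6, 7}) = 8
G(28) = mex({0, 1, 2, 3, 4, 6, 7, 8}) = 5
G(29) = mex({0, 1, 2, 3, 5, 6, 7, 8, 9}) = 4
G(30) = mex({0, 1, 2, 3, 4, 5, 6, 9, 10}) = 7
Therefore G(30) = 7.

7


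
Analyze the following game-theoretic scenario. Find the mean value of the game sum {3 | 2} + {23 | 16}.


G1 = {3 | 2}, G2 = {23 | 16}
Each is a switch {a | b} with numbers a > b; its mean value is (a + b)/2, and mean value is additive over game sums: m(G1 + G2) = m(G1) + m(G2).
Mean of G1 = (3 + (2))/2 = 5/2 = 5/2
Mean of G2 = (23 + (16))/2 = 39/2 = 39/2
Mean of G1 + G2 = 5/2 + 39/2 = 22

22


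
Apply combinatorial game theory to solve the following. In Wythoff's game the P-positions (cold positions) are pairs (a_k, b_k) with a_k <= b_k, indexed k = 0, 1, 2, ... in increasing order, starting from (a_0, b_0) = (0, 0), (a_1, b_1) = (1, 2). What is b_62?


By Wythoff's theorem, a_k = floor(k * phi) and b_k = floor(k * phi^2) = a_k + k, where phi = (1 + sqrt(5))/2 is the golden ratio.
phi = (1 + sqrt(5))/2 = 1.618034
phi^2 = phi + 1 = 2.618034
k = 62
k * phi^2 = 62 * 2.618034 = 162.318107
b_62 = floor(k * phi^2) = 162 (check: a_62 + k = 100 + 62 = 162)

162


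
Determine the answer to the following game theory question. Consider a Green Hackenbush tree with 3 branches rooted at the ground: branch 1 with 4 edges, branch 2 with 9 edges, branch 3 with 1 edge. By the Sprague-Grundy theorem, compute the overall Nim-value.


The tree has 3 branches from the ground vertex.
In Green Hackenbush, the Nim-value of a simple path of length k is k.
Branch 1: length 4, Nim-value = 4
Branch 2: length 9, Nim-value = 9
Branch 3: length 1, Nim-value = 1
Total Nim-value = XOR of all branch values:
0 XOR 4 = 4
4 XOR 9 = 13
13 XOR 1 = 12
Nim-value of the tree = 12

12


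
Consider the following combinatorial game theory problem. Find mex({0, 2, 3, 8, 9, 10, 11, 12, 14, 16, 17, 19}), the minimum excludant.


Set = {0, 2, 3, 8, 9, 10, 11, 12, 14, 16, 17, 19}
0 is in the set.
1 is NOT in the set. This is the mex.
mex = 1

1


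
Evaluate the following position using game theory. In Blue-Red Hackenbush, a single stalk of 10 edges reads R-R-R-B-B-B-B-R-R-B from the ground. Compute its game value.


Edges (from ground): R-R-R-B-B-B-B-R-R-B
By Berlekamp's sign-expansion rule, a Blue-Red Hackenbush stalk has the value of the surreal number whose sign sequence is the edge sequence with B -> + and R -> -.
Sign sequence: ---++++--+
Trace the sign expansion in the surreal number tree, starting from 0:
Edge 1: R (sign -) -> bounds (-inf, 0), value = -1
Edge 2: R (sign -) -> bounds (-inf, -1), value = -2
Edge 3: R (sign -) -> bounds (-inf, -2), value = -3
Edge 4: B (sign +) -> bounds (-3, -2), value = -5/2
Edge 5: B (sign +) -> bounds (-5/2, -2), value = -9/4
Edge 6: B (sign +) -> bounds (-9/4, -2), value = -17/8
Edge 7: B (sign +) -> bounds (-17/8, -2), value = -33/16
Edge 8: R (sign -) -> bounds (-17/8, -33/16), value = -67/32
Edge 9: R (sign -) -> bounds (-17/8, -67/32), value = -135/64
Edge 10: B (sign +) -> bounds (-135/64, -67/32), value = -269/128
Game value = -269/128

-269/128


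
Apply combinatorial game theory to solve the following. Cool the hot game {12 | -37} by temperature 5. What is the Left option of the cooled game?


Original game: {12 | -37} (a switch {a | b} with a > b).
Cooling by t (for t below the temperature (a - b)/2 = 49/2) taxes each move by t: {a | b} cooled by t is {a - t | b + t}.
Cooling amount: t = 5
Cooled Left option: 12 - 5 = 7
Cooled Right option: -37 + 5 = -32
Cooled game: {7 | -32}
Left option = 7

7


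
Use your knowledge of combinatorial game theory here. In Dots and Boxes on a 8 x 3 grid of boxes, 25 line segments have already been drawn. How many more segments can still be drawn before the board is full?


Grid: 8 x 3 boxes, i.e. 9 rows and 4 columns of dots.
Horizontal edges: (rows + 1) * cols = 9 * 3 = 27
Vertical edges: rows * (cols + 1) = 8 * 4 = 32
Total edges: 27 + 32 = 59
Edges drawn: 25
Remaining: 59 - 25 = 34

34


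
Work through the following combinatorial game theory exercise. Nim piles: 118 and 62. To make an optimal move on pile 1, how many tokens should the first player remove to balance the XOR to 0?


Piles: 118 and 62
Current XOR: 118 XOR 62 = 72 (non-zero, so this is an N-position).
To make the XOR zero, we need to find a move that balances the piles.
For pile 1 (size 118): target = 118 XOR 72 = 62
We reduce pile 1 from 118 to 62.
Tokens removed: 118 - 62 = 56
Verification: 62 XOR 62 = 0

56


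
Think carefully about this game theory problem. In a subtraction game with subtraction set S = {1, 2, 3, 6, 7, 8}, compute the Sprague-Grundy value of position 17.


The subtraction set is S = {1, 2, 3, 6, 7, 8}.
G(k) = mex{ G(k - s) : s in S, s <= k }. We compute iteratively: G(0) = 0.
G(1) = mex({0}) = 1
G(2) = mex({0, 1}) = 2
G(3) = mex({0, 1, 2}) = 3
G(4) = mex({1, 2, 3}) = 0
G(5) = mex({0, 2, 3}) = 1
G(6) = mex({0, 1, 3}) = 2
G(7) = mex({0, 1, 2}) = 3
G(8) = mex({0, 1, 2, 3}) = 4
G(9) = mex({1, 2, 3, 4}) = 0
G(10) = mex({0, 2, 3, 4}) = 1
G(11) = mex({0, 1, 3, 4}) = 2
G(12) = mex({0, 1, 2}) = 3
G(13) = mex({1, 2, 3}) = 0
G(14) = mex({0, 2, 3, 4}) = 1
G(15) = mex({0, 1, 3, 4}) = 2
G(16) = mex({0, 1, 2, 4}) = 3
Observe that G(9)..G(16) = 0, 1, 2, 3, 0, 1, 2, 3 repeats G(0)..G(7) = 0, 1, 2, 3, 0, 1, 2, 3.
For k >= max(S) = 8, G(k) is determined by the previous 8 values G(k-8)..G(k-1); a window of 8 consecutive values has recurred shifted by 9, so by induction G(k + 9) = G(k) for all k >= 0: the sequence is periodic from the start with period 9.
One period: G(0..8) = 0, 1, 2, 3, 0, 1, 2, 3, 4.
17 mod 9 = 8, so G(17) = G(8) = 4.

4


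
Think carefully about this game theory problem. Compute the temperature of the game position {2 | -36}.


The game is {2 | -36}, a switch {a | b} with numbers a > b.
Cooling {a | b} by t gives {a - t | b + t}, which stops being hot when a - t = b + t, i.e. at t = (a - b)/2. So the temperature of a switch is (a - b)/2.
Temperature = (Left option - Right option) / 2
= (2 - (-36)) / 2
= 38 / 2
= 19

19


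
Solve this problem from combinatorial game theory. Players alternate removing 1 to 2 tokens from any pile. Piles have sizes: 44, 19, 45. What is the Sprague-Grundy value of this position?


Subtraction set: {1, 2}
For this subtraction set, G(n) = n mod 3 (period = max + 1 = 3).
Pile 1 (size 44): G(44) = 44 mod 3 = 2
Pile 2 (size 19): G(19) = 19 mod 3 = 1
Pile 3 (size 45): G(45) = 45 mod 3 = 0
Total Grundy value = XOR of all: 2 XOR 1 XOR 0 = 3

3


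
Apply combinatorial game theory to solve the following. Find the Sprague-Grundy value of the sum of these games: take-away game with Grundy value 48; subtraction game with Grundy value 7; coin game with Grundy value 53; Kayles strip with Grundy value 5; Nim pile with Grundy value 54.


By the Sprague-Grundy theorem, the Grundy value of a sum of games is the XOR of individual Grundy values.
take-away game: Grundy value = 48. Running XOR: 0 XOR 48 = 48
subtraction game: Grundy value = 7. Running XOR: 48 XOR 7 = 55
coin game: Grundy value = 53. Running XOR: 55 XOR 53 = 2
Kayles strip: Grundy value = 5. Running XOR: 2 XOR 5 = 7
Nim pile: Grundy value = 54. Running XOR: 7 XOR 54 = 49
The combined Grundy value is 49.

49


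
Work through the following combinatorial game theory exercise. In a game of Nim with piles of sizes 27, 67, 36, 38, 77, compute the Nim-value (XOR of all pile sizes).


We need the XOR (exclusive or) of all pile sizes.
After XOR-ing pile 1 (size 27): 0 XOR 27 = 27
After XOR-ing pile 2 (size 67): 27 XOR 67 = 88
After XOR-ing pile 3 (size 36): 88 XOR 36 = 124
After XOR-ing pile 4 (size 38): 124 XOR 38 = 90
After XOR-ing pile 5 (size 77): 90 XOR 77 = 23
The Nim-value of this position is 23.

23


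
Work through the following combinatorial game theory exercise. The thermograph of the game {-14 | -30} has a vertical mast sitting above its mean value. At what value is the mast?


Game = {-14 | -30}, a switch {a | b} with numbers a > b.
Its thermograph has left wall a - t and right wall b + t, which meet at t = (a - b)/2, where both equal (a + b)/2. So the mast (mean value) is at (a + b)/2.
Mean = (-14 + (-30))/2 = -44/2 = -22

-22


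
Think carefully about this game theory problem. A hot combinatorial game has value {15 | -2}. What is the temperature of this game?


The game is {15 | -2}, a switch {a | b} with numbers a > b.
Cooling {a | b} by t gives {a - t | b + t}, which stops being hot when a - t = b + t, i.e. at t = (a - b)/2. So the temperature of a switch is (a - b)/2.
Temperature = (Left option - Right option) / 2
= (15 - (-2)) / 2
= 17 / 2
= 17/2

17/2


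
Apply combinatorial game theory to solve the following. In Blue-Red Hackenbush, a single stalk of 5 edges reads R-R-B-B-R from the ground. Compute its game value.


Edges (from ground): R-R-B-B-R
By Berlekamp's sign-expansion rule, a Blue-Red Hackenbush stalk has the value of the surreal number whose sign sequence is the edge sequence with B -> + and R -> -.
Sign sequence: --++-
Trace the sign expansion in the surreal number tree, starting from 0:
Edge 1: R (sign -) -> bounds (-inf, 0), value = -1
Edge 2: R (sign -) -> bounds (-inf, -1), value = -2
Edge 3: B (sign +) -> bounds (-2, -1), value = -3/2
Edge 4: B (sign +) -> bounds (-3/2, -1), value = -5/4
Edge 5: R (sign -) -> bounds (-3/2, -5/4), value = -11/8
Game value = -11/8

-11/8


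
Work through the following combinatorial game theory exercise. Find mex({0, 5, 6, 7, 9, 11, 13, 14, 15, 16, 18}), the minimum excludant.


Set = {0, 5, 6, 7, 9, 11, 13, 14, 15, 16, 18}
0 is in the set.
1 is NOT in the set. This is the mex.
mex = 1

1


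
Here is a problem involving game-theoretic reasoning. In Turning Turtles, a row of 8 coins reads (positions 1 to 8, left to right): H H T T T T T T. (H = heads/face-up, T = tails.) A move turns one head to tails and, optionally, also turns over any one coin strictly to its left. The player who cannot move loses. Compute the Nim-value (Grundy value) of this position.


Coins: H H T T T T T T
Key fact: a single head at position k behaves exactly like a Nim heap of size k (turning it to T and optionally flipping a coin at j < k corresponds to moving the heap from k to j, or to 0), and heads combine as a disjunctive sum (two heads at the same place would cancel, matching j XOR j = 0). So the Nim-value is the XOR of the 1-indexed positions of the heads.
Face-up positions (1-indexed): [1, 2]
XOR 0 with 1: 0 XOR 1 = 1
XOR 1 with 2: 1 XOR 2 = 3
Nim-value = 3

3


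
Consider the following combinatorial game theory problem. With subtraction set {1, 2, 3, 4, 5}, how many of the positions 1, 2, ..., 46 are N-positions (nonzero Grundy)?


Subtraction set S = {1, 2, 3, 4, 5}, so G(n) = n mod 6.
G(n) = 0 when n is a multiple of 6.
Multiples of 6 in [1, 46]: 7
N-positions (nonzero Grundy) = 46 - 7 = 39

39


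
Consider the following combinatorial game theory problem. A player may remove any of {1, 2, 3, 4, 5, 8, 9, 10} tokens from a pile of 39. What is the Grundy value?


The subtraction set is S = {1, 2, 3, 4, 5, 8, 9, 10}.
G(k) = mex{ G(k - s) : s in S, s <= k }. We compute iteratively: G(0) = 0.
G(1) = mex({0}) = 1
G(2) = mex({0, 1}) = 2
G(3) = mex({0, 1, 2}) = 3
G(4) = mex({0, 1, 2, 3}) = 4
G(5) = mex({0, 1, 2, 3, 4}) = 5
G(6) = mex({1, 2, 3, 4, 5}) = 0
G(7) = mex({0, 2, 3, 4, 5}) = 1
G(8) = mex({0, 1, 3, 4, 5}) = 2
G(9) = mex({0, 1, 2, 4, 5}) = 3
G(10) = mex({0, 1, 2, 3, 5}) = 4
G(11) = mex({0, 1, 2, 3, 4}) = 5
G(12) = mex({1, 2, 3, 4, 5}) = 0
G(13) = mex({0, 2, 3, 4, 5}) = 1
G(14) = mex({0, 1, 3, 4, 5}) = 2
G(15) = mex({0, 1, 2, 4, 5}) = 3
Observe that G(6)..G(15) = 0, 1, 2, 3, 4, 5, 0, 1, 2, 3 repeats G(0)..G(9) = 0, 1, 2, 3, 4, 5, 0, 1, 2, 3.
For k >= max(S) = 10, G(k) is determined by the previous 10 values G(k-10)..G(k-1); a window of 10 consecutive values has recurred shifted by 6, so by induction G(k + 6) = G(k) for all k >= 0: the sequence is periodic from the start with period 6.
One period: G(0..5) = 0, 1, 2, 3, 4, 5.
39 mod 6 = 3, so G(39) = G(3) = 3.

3


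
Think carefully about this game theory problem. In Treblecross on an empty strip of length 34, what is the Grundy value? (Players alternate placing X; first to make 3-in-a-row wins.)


Treblecross: place X on empty cells; 3-in-a-row wins.
Playing within two cells of an existing X lets the opponent win at once, so sensible play treats the cells i-2..i+2 around each X as dead. The player left with no safe cell loses, so this is a normal-play take-away game on strips of safe cells.
Placing X at cell i (0-indexed) of a strip of k safe cells leaves independent strips of sizes max(0, i-2) and max(0, k-i-3). Hence G(k) = mex{ G(max(0,i-2)) XOR G(max(0,k-i-3)) : 0 <= i < k }, with G(0) = 0.
G(1): splits (0,0):0^0=0 -> mex({0}) = 1
G(2): splits (0,0):0^0=0 -> mex({0}) = 1
G(3): splits (0,0):0^0=0 -> mex({0}) = 1
G(4): splits (0,1):0^1=1 (0,0):0^0=0 -> mex({0, 1}) = 2
G(5): splits (0,2):0^1=1 (0,1):0^1=1 (0,0):0^0=0 -> mex({0, 1}) = 2
G(6) = mex({1}) = 0
G(7) = mex({0, 1, 2}) = 3
G(8) = mex({0, 1, 2}) = 3
G(9) = mex({0, 2}) = 1
G(10) = mex({0, 2, 3}) = 1
G(11) = mex({0, 3}) = 1
G(12) = mex({1, 3}) = 0
G(13) = mex({0, 1, 2, 3}) = 4
G(14) = mex({0, 1, 2}) = 3
G(15) = mex({0, 1, 2}) = 3
G(16) = mex({0, 1, 2, 4}) = 3
G(17) = mex({0, 1, 3, 4}) = 2
G(18) = mex({0, 1, 3, 4}) = 2
G(19) = mex({0, 1, 3, 5}) = 2
G(20) = mex({0, 1, 2, 3, 5}) = 4
G(21) = mex({0, 1, 2, 3, 5}) = 4
G(22) = mex({1, 2, 6}) = 0
G(23) = mex({0, 1, 2, 3, 4, 6}) = 5
G(24) = mex({0, 1, 2, 3, 4}) = 5
G(25) = mex({0, 1, 3, 4, 7}) = 2
G(26) = mex({0, 1, 3, 4, 5, 7}) = 2
G(27) = mex({0, 1, 3, 5}) = 2
G(28) = mex({0, 1, 2, 5}) = 3
G(29) = mex({0, 1, 2, 4, 5, 6}) = 3
G(30) = mex({1, 2, 4, 6}) = 0
G(31) = mex({0, 1, 2, 3, 4, 6}) = 5
G(32) = mex({1, 2, 3, 4, 7}) = 0
G(33) = mex({0, 3, 7}) = 1
G(34) = mex({0, 2, 3, 5, 7}) = 1
Therefore G(34) = 1.

1


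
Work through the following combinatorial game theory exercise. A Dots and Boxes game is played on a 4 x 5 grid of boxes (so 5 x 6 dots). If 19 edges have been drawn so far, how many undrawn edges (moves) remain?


Grid: 4 x 5 boxes, i.e. 5 rows and 6 columns of dots.
Horizontal edges: (rows + 1) * cols = 5 * 5 = 25
Vertical edges: rows * (cols + 1) = 4 * 6 = 24
Total edges: 25 + 24 = 49
Edges drawn: 19
Remaining: 49 - 19 = 30

30


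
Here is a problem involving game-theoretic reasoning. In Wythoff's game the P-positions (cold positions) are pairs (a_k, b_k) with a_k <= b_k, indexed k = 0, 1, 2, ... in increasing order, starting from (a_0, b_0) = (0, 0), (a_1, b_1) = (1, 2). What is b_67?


By Wythoff's theorem, a_k = floor(k * phi) and b_k = floor(k * phi^2) = a_k + k, where phi = (1 + sqrt(5))/2 is the golden ratio.
phi = (1 + sqrt(5))/2 = 1.618034
phi^2 = phi + 1 = 2.618034
k = 67
k * phi^2 = 67 * 2.618034 = 175.408277
b_67 = floor(k * phi^2) = 175 (check: a_67 + k = 108 + 67 = 175)

175


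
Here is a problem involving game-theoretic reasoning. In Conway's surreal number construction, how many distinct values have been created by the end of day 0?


Day 0: {|} = 0 is born. Count = 1.
Day n: the number of surreal numbers born by day n is 2^(n+1) - 1.
By day 0: 2^1 - 1 = 1
By day 0: 1 surreal numbers.

1


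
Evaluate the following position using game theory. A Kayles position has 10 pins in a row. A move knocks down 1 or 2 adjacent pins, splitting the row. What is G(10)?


Kayles: a move removes 1 or 2 adjacent pins from a contiguous row.
Removing pins from a row of k leaves two independent rows (a, b) with a + b = k - 1 (one pin) or a + b = k - 2 (two pins); an end removal gives a = 0.
By Sprague-Grundy, G(k) = mex{ G(a) XOR G(b) } over all these splits. G(0) = 0.
G(1): splits (0,0):0^0=0 -> mex({0}) = 1
G(2): splits (0,1):0^1=1 (0,0):0^0=0 -> mex({0, 1}) = 2
G(3): splits (0,2):0^2=2 (1,1):1^1=0 (0,1):0^1=1 -> mex({0, 1, 2}) = 3
G(4): splits (0,3):0^3=3 (1,2):1^2=3 (0,2):0^2=2 (1,1):1^1=0 -> mex({0, 2, 3}) = 1
G(5): splits (0,4):0^1=1 (1,3):1^3=2 (2,2):2^2=0 (0,3):0^3=3 (1,2):1^2=3 -> mex({0, 1, 2, 3}) = 4
G(6) = mex({0, 1, 2, 4}) = 3
G(7) = mex({0, 1, 3, 4, 5}) = 2
G(8) = mex({0, 2, 3, 5, 6}) = 1
G(9) = mex({0, 1, 2, 3, 6, 7}) = 4
G(10) = mex({0, 1, 3, 4, 5, 7}) = 2
Therefore G(10) = 2.

2


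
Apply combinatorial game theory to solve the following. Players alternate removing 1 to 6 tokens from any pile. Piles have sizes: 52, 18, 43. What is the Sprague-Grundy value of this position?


Subtraction set: {1, 2, 3, 4, 5, 6}
For this subtraction set, G(n) = n mod 7 (period = max + 1 = 7).
Pile 1 (size 52): G(52) = 52 mod 7 = 3
Pile 2 (size 18): G(18) = 18 mod 7 = 4
Pile 3 (size 43): G(43) = 43 mod 7 = 1
Total Grundy value = XOR of all: 3 XOR 4 XOR 1 = 6

6


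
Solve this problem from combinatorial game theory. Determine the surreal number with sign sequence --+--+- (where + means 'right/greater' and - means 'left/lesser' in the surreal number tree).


Sign expansion: --+--+-
Rule: track bounds (lo, hi), initially (-inf, +inf). On '+', the current value becomes lo and we move to the simplest number in (value, hi): value + 1 if hi = +inf, otherwise the midpoint (value + hi)/2. On '-', the current value becomes hi and we move to value - 1 if lo = -inf, otherwise the midpoint (lo + value)/2.
Start at 0.
Step 1: sign = -, move left. Bounds: (-inf, 0). Value = -1
Step 2: sign = -, move left. Bounds: (-inf, -1). Value = -2
Step 3: sign = +, move right. Bounds: (-2, -1). Value = -3/2
Step 4: sign = -, move left. Bounds: (-2, -3/2). Value = -7/4
Step 5: sign = -, move left. Bounds: (-2, -7/4). Value = -15/8
Step 6: sign = +, move right. Bounds: (-15/8, -7/4). Value = -29/16
Step 7: sign = -, move left. Bounds: (-15/8, -29/16). Value = -59/32
The surreal number with sign expansion --+--+- is -59/32.

-59/32


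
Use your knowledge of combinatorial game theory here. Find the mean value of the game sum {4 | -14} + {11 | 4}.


G1 = {4 | -14}, G2 = {11 | 4}
Each is a switch {a | b} with numbers a > b; its mean value is (a + b)/2, and mean value is additive over game sums: m(G1 + G2) = m(G1) + m(G2).
Mean of G1 = (4 + (-14))/2 = -10/2 = -5
Mean of G2 = (11 + (4))/2 = 15/2 = 15/2
Mean of G1 + G2 = -5 + 15/2 = 5/2

5/2


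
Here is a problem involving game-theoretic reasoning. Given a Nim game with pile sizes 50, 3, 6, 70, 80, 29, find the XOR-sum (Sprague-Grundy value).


We need the XOR (exclusive or) of all pile sizes.
After XOR-ing pile 1 (size 50): 0 XOR 50 = 50
After XOR-ing pile 2 (size 3): 50 XOR 3 = 49
After XOR-ing pile 3 (size 6): 49 XOR 6 = 55
After XOR-ing pile 4 (size 70): 55 XOR 70 = 113
After XOR-ing pile 5 (size 80): 113 XOR 80 = 33
After XOR-ing pile 6 (size 29): 33 XOR 29 = 60
The Nim-value of this position is 60.

60


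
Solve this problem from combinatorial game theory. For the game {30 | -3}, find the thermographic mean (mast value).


Game = {30 | -3}, a switch {a | b} with numbers a > b.
Its thermograph has left wall a - t and right wall b + t, which meet at t = (a - b)/2, where both equal (a + b)/2. So the mast (mean value) is at (a + b)/2.
Mean = (30 + (-3))/2 = 27/2 = 27/2

27/2


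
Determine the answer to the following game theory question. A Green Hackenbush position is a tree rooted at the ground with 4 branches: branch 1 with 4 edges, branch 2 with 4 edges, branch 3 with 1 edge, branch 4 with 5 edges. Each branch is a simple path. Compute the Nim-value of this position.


The tree has 4 branches from the ground vertex.
In Green Hackenbush, the Nim-value of a simple path of length k is k.
Branch 1: length 4, Nim-value = 4
Branch 2: length 4, Nim-value = 4
Branch 3: length 1, Nim-value = 1
Branch 4: length 5, Nim-value = 5
Total Nim-value = XOR of all branch values:
0 XOR 4 = 4
4 XOR 4 = 0
0 XOR 1 = 1
1 XOR 5 = 4
Nim-value of the tree = 4

4


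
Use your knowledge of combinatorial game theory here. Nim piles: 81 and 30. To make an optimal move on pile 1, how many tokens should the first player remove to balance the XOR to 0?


Piles: 81 and 30
Current XOR: 81 XOR 30 = 79 (non-zero, so this is an N-position).
To make the XOR zero, we need to find a move that balances the piles.
For pile 1 (size 81): target = 81 XOR 79 = 30
We reduce pile 1 from 81 to 30.
Tokens removed: 81 - 30 = 51
Verification: 30 XOR 30 = 0

51


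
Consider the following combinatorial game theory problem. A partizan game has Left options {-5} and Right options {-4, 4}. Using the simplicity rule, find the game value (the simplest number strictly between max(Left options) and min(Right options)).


Left options: {-5}, max = -5
Right options: {-4, 4}, min = -4
All options are numbers and max(Left) < min(Right), so by the simplicity theorem the value is the simplest (earliest-born) number strictly between -5 and -4.
No integer lies strictly between -5 and -4, so the value is the dyadic rational m/2^k in the interval with the smallest k (then m odd); search k = 1, 2, ...:
Denominator 2: -9/2 lies strictly between -5 and -4 -- found.
The simplest number in the interval is -9/2.
Game value = -9/2

-9/2


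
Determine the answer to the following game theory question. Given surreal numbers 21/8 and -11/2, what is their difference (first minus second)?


x = 21/8, y = -11/2
Converting to common denominator: 8
x = 21/8, y = -44/8
x - y = 21/8 - -11/2 = 65/8

65/8


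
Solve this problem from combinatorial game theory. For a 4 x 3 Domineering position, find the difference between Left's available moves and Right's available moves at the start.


Board is 4 x 3 (rows x cols).
Left (vertical) placements: (rows-1) * cols = 3 * 3 = 9
Right (horizontal) placements: rows * (cols-1) = 4 * 2 = 8
Advantage = Left - Right = 9 - 8 = 1

1


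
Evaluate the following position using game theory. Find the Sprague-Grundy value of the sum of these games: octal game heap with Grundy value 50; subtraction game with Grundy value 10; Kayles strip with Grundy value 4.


By the Sprague-Grundy theorem, the Grundy value of a sum of games is the XOR of individual Grundy values.
octal game heap: Grundy value = 50. Running XOR: 0 XOR 50 = 50
subtraction game: Grundy value = 10. Running XOR: 50 XOR 10 = 56
Kayles strip: Grundy value = 4. Running XOR: 56 XOR 4 = 60
The combined Grundy value is 60.

60


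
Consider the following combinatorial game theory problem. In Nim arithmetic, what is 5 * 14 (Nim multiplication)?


Nim multiplication is bilinear over XOR: (u XOR v) * w = (u*w) XOR (v*w).
So we split each operand into its bit components and XOR the pairwise Nim products.
5 = 1 + 4 (as XOR of powers of 2).
14 = 2 + 4 + 8 (as XOR of powers of 2).
Using the standard Nim-product table on single bits:
  2*2 = 3,   2*4 = 8,   2*8 = 12,
  4*4 = 6,   4*8 = 11,  8*8 = 13,
and  1*x = x (identity), k*l = l*k (commutative).
Pairwise Nim products:
  1 * 2 = 2
  1 * 4 = 4
  1 * 8 = 8
  4 * 2 = 8
  4 * 4 = 6
  4 * 8 = 11
XOR them: 2 XOR 4 XOR 8 XOR 8 XOR 6 XOR 11 = 11.
Result: 5 * 14 = 11 (in Nim).

11


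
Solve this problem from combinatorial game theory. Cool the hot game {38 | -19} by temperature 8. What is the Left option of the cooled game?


Original game: {38 | -19} (a switch {a | b} with a > b).
Cooling by t (for t below the temperature (a - b)/2 = 57/2) taxes each move by t: {a | b} cooled by t is {a - t | b + t}.
Cooling amount: t = 8
Cooled Left option: 38 - 8 = 30
Cooled Right option: -19 + 8 = -11
Cooled game: {30 | -11}
Left option = 30

30


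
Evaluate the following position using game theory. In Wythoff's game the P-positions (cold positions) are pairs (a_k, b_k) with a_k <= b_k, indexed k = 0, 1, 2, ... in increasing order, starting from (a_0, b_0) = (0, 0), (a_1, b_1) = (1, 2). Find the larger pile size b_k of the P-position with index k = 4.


By Wythoff's theorem, a_k = floor(k * phi) and b_k = floor(k * phi^2) = a_k + k, where phi = (1 + sqrt(5))/2 is the golden ratio.
phi = (1 + sqrt(5))/2 = 1.618034
phi^2 = phi + 1 = 2.618034
k = 4
k * phi^2 = 4 * 2.618034 = 10.472136
b_4 = floor(k * phi^2) = 10 (check: a_4 + k = 6 + 4 = 10)

10


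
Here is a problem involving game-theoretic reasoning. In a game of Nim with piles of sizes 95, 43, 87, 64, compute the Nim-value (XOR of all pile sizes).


We need the XOR (exclusive or) of all pile sizes.
After XOR-ing pile 1 (size 95): 0 XOR 95 = 95
After XOR-ing pile 2 (size 43): 95 XOR 43 = 116
After XOR-ing pile 3 (size 87): 116 XOR 87 = 35
After XOR-ing pile 4 (size 64): 35 XOR 64 = 99
The Nim-value of this position is 99.

99


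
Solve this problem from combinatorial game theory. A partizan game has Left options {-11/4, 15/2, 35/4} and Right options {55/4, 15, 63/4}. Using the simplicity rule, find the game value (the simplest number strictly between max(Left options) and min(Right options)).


Left options: {-11/4, 15/2, 35/4}, max = 35/4
Right options: {55/4, 15, 63/4}, min = 55/4
All options are numbers and max(Left) < min(Right), so by the simplicity theorem the value is the simplest (earliest-born) number strictly between 35/4 and 55/4.
Integers 9 through 13 all lie strictly between 35/4 and 55/4.
Among integers, the simplest (lowest birthday = smallest |n|; 0 is born on day 0, +-n on day n) is 9.
No non-integer in the interval can be simpler: if x is a non-integer in the interval, then floor(x) or ceil(x) also lies in the interval (the interval contains an integer), and both are proper prefixes of x's sign expansion, i.e. born earlier. So the game value is 9.
Game value = 9

9


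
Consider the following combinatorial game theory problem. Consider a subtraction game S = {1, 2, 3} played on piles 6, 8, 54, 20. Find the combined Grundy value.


Subtraction set: {1, 2, 3}
For this subtraction set, G(n) = n mod 4 (period = max + 1 = 4).
Pile 1 (size 6): G(6) = 6 mod 4 = 2
Pile 2 (size 8): G(8) = 8 mod 4 = 0
Pile 3 (size 54): G(54) = 54 mod 4 = 2
Pile 4 (size 20): G(20) = 20 mod 4 = 0
Total Grundy value = XOR of all: 2 XOR 0 XOR 2 XOR 0 = 0

0


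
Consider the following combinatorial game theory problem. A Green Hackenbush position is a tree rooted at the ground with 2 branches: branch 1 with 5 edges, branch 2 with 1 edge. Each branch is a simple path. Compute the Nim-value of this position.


The tree has 2 branches from the ground vertex.
In Green Hackenbush, the Nim-value of a simple path of length k is k.
Branch 1: length 5, Nim-value = 5
Branch 2: length 1, Nim-value = 1
Total Nim-value = XOR of all branch values:
0 XOR 5 = 5
5 XOR 1 = 4
Nim-value of the tree = 4

4


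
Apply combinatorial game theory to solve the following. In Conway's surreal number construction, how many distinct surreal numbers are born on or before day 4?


Day 0: {|} = 0 is born. Count = 1.
Day n: the number of surreal numbers born by day n is 2^(n+1) - 1.
By day 0: 2^1 - 1 = 1
By day 1: 2^2 - 1 = 3
By day 2: 2^3 - 1 = 7
By day 3: 2^4 - 1 = 15
By day 4: 2^5 - 1 = 31
By day 4: 31 surreal numbers.

31


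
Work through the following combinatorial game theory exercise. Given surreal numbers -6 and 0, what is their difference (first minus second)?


x = -6, y = 0
x - y = -6 - 0 = -6

-6


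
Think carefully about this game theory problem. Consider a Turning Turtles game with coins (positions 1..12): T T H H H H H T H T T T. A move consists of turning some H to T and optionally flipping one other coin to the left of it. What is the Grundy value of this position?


Coins: T T H H H H H T H T T T
Key fact: a single head at position k behaves exactly like a Nim heap of size k (turning it to T and optionally flipping a coin at j < k corresponds to moving the heap from k to j, or to 0), and heads combine as a disjunctive sum (two heads at the same place would cancel, matching j XOR j = 0). So the Nim-value is the XOR of the 1-indexed positions of the heads.
Face-up positions (1-indexed): [3, 4, 5, 6, 7, 9]
XOR 0 with 3: 0 XOR 3 = 3
XOR 3 with 4: 3 XOR 4 = 7
XOR 7 with 5: 7 XOR 5 = 2
XOR 2 with 6: 2 XOR 6 = 4
XOR 4 with 7: 4 XOR 7 = 3
XOR 3 with 9: 3 XOR 9 = 10
Nim-value = 10

10


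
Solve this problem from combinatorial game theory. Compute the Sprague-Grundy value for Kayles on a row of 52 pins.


Kayles: a move removes 1 or 2 adjacent pins from a contiguous row.
Removing pins from a row of k leaves two independent rows (a, b) with a + b = k - 1 (one pin) or a + b = k - 2 (two pins); an end removal gives a = 0.
By Sprague-Grundy, G(k) = mex{ G(a) XOR G(b) } over all these splits. G(0) = 0.
G(1): splits (0,0):0^0=0 -> mex({0}) = 1
G(2): splits (0,1):0^1=1 (0,0):0^0=0 -> mex({0, 1}) = 2
G(3): splits (0,2):0^2=2 (1,1):1^1=0 (0,1):0^1=1 -> mex({0, 1, 2}) = 3
G(4): splits (0,3):0^3=3 (1,2):1^2=3 (0,2):0^2=2 (1,1):1^1=0 -> mex({0, 2, 3}) = 1
G(5): splits (0,4):0^1=1 (1,3):1^3=2 (2,2):2^2=0 (0,3):0^3=3 (1,2):1^2=3 -> mex({0, 1, 2, 3}) = 4
G(6) = mex({0, 1, 2, 4}) = 3
G(7) = mex({0, 1, 3, 4, 5}) = 2
G(8) = mex({0, 2, 3, 5, 6}) = 1
G(9) = mex({0, 1, 2, 3, 6, 7}) = 4
G(10) = mex({0, 1, 3, 4, 5, 7}) = 2
G(11) = mex({0, 1, 2, 3, 4, 5}) = 6
G(12) = mex({0, 1, 2, 3, 5, 6, 7}) = 4
G(13) = mex({0, 2, 3, 4, 6, 7}) = 1
G(14) = mex({0, 1, 4, 5, 6, 7}) = 2
G(15) = mex({0, 1, 2, 3, 4, 5, 6}) = 7
G(16) = mex({0, 2, 3, 5, 6, 7}) = 1
G(17) = mex({0, 1, 2, 3, 5, 6, 7}) = 4
G(18) = mex({0, 1, 2, 4, 5, 6}) = 3
G(19) = mex({0, 1, 3, 4, 5, 7}) = 2
G(20) = mex({0, 2, 3, 4, 5, 6, 7}) = 1
G(21) = mex({0, 1, 2, 3, 5, 6, 7}) = 4
G(22) = mex({0, 1, 2, 3, 4, 5, 7}) = 6
G(23) = mex({0, 1, 2, 3, 4, 5, 6}) = 7
G(24) = mex({0, 1, 2, 3, 5, 6, 7}) = 4
G(25) = mex({0, 2, 3, 4, 6, 7}) = 1
G(26) = mex({0, 1, 3, 4, 5, 6, 7}) = 2
G(27) = mex({0, 1, 2, 3, 4, 5, 6, 7}) = 8
G(28) = mex({0, 1, 2, 3, 4, 6, 7, 8}) = 5
G(29) = mex({0, 1, 2, 3, 5, 6, 7, 8, 9}) = 4
G(30) = mex({0, 1, 2, 3, 4, 5, 6, 9, 10}) = 7
G(31) = mex({0, 1, 3, 4, 5, 7, 10, 11}) = 2
G(32) = mex({0, 2, 3, 4, 5, 6, 7, 9, 11}) = 1
G(33) = mex({0, 1, 2, 3, 4, 5, 6, 7, 9, 12}) = 8
G(34) = mex({0, 1, 2, 3, 4, 5, 7, 8, 11, 12}) = 6
G(35) = mex({0, 1, 2, 3, 4, 5, 6, 8, 9, 10, 11}) = 7
G(36) = mex({0, 1, 2, 3, 5, 6, 7, 9, 10}) = 4
G(37) = mex({0, 2, 3, 4, 6, 7, 9, 10, 11, 12}) = 1
G(38) = mex({0, 1, 3, 4, 5, 6, 7, 9, 10, 11, 12}) = 2
G(39) = mex({0, 1, 2, 4, 5, 6, 7, 9, 10, 12, 14}) = 3
G(40) = mex({0, 2, 3, 4, 6, 7, 11, 12, 14}) = 1
G(41) = mex({0, 1, 2, 3, 5, 6, 7, 9, 10, 11, 12}) = 4
G(42) = mex({0, 1, 2, 3, 4, 5, 6, 9, 10}) = 7
G(43) = mex({0, 1, 3, 4, 5, 7, 9, 10, 12, 15}) = 2
G(44) = mex({0, 2, 3, 4, 5, 6, 7, 9, 10, 12, 15}) = 1
G(45) = mex({0, 1, 2, 3, 4, 5, 6, 7, 9, 10, 12, 14}) = 8
G(46) = mex({0, 1, 3, 4, 5, 7, 8, 11, 12, 14}) = 2
G(47) = mex({0, 1, 2, 3, 4, 5, 6, 8, 9, 10, 11, 12}) = 7
G(48) = mex({0, 1, 2, 3, 5, 6, 7, 9, 10}) = 4
G(49) = mex({0, 2, 3, 4, 6, 7, 9, 10, 11, 12, 15}) = 1
G(50) = mex({0, 1, 4, 5, 6, 7, 9, 11, 12, 14, 15}) = 2
G(51) = mex({0, 1, 2, 3, 4, 5, 6, 7, 9, 12, 14, 15}) = 8
G(52) = mex({0, 2, 3, 4, 5, 6, 7, 8, 11, 12, 15}) = 1
Therefore G(52) = 1.

1
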